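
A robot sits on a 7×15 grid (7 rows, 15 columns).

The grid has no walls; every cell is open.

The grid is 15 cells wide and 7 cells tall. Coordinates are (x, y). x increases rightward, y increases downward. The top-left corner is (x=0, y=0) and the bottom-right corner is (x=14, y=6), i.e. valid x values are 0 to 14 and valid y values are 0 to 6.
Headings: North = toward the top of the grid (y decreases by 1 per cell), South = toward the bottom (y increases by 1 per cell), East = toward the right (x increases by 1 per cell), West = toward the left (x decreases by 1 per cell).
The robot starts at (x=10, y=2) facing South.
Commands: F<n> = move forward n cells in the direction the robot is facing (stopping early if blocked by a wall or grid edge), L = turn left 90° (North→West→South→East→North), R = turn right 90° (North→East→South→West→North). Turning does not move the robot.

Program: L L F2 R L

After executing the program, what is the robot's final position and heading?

Start: (x=10, y=2), facing South
  L: turn left, now facing East
  L: turn left, now facing North
  F2: move forward 2, now at (x=10, y=0)
  R: turn right, now facing East
  L: turn left, now facing North
Final: (x=10, y=0), facing North

Answer: Final position: (x=10, y=0), facing North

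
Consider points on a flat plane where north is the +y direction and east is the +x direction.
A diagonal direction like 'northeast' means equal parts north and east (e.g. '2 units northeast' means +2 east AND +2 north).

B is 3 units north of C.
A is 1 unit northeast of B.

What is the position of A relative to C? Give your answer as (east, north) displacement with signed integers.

Place C at the origin (east=0, north=0).
  B is 3 units north of C: delta (east=+0, north=+3); B at (east=0, north=3).
  A is 1 unit northeast of B: delta (east=+1, north=+1); A at (east=1, north=4).
Therefore A relative to C: (east=1, north=4).

Answer: A is at (east=1, north=4) relative to C.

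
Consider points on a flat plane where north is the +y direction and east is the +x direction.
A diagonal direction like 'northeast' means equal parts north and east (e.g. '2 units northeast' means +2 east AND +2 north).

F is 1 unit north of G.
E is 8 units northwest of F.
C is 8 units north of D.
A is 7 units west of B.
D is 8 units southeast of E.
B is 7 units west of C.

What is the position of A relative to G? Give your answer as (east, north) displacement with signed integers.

Answer: A is at (east=-14, north=9) relative to G.

Derivation:
Place G at the origin (east=0, north=0).
  F is 1 unit north of G: delta (east=+0, north=+1); F at (east=0, north=1).
  E is 8 units northwest of F: delta (east=-8, north=+8); E at (east=-8, north=9).
  D is 8 units southeast of E: delta (east=+8, north=-8); D at (east=0, north=1).
  C is 8 units north of D: delta (east=+0, north=+8); C at (east=0, north=9).
  B is 7 units west of C: delta (east=-7, north=+0); B at (east=-7, north=9).
  A is 7 units west of B: delta (east=-7, north=+0); A at (east=-14, north=9).
Therefore A relative to G: (east=-14, north=9).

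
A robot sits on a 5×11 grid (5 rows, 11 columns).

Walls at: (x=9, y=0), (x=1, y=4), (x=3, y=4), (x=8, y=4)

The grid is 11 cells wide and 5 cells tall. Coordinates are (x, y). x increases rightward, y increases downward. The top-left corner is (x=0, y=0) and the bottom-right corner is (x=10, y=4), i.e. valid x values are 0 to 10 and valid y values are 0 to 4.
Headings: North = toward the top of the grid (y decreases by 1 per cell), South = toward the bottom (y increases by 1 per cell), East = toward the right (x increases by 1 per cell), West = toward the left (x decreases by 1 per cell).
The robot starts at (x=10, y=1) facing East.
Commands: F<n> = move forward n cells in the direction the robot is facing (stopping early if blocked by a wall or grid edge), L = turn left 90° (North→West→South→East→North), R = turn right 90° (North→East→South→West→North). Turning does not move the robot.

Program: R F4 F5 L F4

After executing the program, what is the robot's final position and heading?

Answer: Final position: (x=10, y=4), facing East

Derivation:
Start: (x=10, y=1), facing East
  R: turn right, now facing South
  F4: move forward 3/4 (blocked), now at (x=10, y=4)
  F5: move forward 0/5 (blocked), now at (x=10, y=4)
  L: turn left, now facing East
  F4: move forward 0/4 (blocked), now at (x=10, y=4)
Final: (x=10, y=4), facing East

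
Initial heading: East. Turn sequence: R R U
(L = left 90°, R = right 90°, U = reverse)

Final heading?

Answer: Final heading: East

Derivation:
Start: East
  R (right (90° clockwise)) -> South
  R (right (90° clockwise)) -> West
  U (U-turn (180°)) -> East
Final: East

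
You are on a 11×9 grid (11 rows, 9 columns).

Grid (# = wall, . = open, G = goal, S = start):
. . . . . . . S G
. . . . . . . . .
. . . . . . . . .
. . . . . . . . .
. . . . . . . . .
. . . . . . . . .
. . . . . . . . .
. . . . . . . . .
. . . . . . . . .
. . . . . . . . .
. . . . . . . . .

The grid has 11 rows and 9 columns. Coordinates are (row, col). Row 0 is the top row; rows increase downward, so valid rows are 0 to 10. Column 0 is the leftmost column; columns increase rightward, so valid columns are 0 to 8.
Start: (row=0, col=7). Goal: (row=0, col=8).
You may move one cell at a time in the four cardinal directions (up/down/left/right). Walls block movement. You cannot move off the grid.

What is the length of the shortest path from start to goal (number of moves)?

BFS from (row=0, col=7) until reaching (row=0, col=8):
  Distance 0: (row=0, col=7)
  Distance 1: (row=0, col=6), (row=0, col=8), (row=1, col=7)  <- goal reached here
One shortest path (1 moves): (row=0, col=7) -> (row=0, col=8)

Answer: Shortest path length: 1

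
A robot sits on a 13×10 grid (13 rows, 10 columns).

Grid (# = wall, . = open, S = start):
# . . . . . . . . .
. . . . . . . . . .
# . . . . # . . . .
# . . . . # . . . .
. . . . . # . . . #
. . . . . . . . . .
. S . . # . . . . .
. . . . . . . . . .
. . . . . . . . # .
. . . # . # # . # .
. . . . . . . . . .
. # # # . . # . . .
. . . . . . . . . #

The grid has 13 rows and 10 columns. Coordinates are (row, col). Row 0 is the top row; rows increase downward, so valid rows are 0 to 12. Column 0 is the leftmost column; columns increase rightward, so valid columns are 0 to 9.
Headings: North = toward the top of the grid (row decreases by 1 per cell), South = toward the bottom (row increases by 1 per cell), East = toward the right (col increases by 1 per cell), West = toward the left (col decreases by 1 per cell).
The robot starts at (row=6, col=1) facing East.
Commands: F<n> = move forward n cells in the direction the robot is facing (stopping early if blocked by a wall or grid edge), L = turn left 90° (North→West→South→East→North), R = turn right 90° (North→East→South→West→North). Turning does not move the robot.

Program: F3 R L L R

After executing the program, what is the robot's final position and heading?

Start: (row=6, col=1), facing East
  F3: move forward 2/3 (blocked), now at (row=6, col=3)
  R: turn right, now facing South
  L: turn left, now facing East
  L: turn left, now facing North
  R: turn right, now facing East
Final: (row=6, col=3), facing East

Answer: Final position: (row=6, col=3), facing East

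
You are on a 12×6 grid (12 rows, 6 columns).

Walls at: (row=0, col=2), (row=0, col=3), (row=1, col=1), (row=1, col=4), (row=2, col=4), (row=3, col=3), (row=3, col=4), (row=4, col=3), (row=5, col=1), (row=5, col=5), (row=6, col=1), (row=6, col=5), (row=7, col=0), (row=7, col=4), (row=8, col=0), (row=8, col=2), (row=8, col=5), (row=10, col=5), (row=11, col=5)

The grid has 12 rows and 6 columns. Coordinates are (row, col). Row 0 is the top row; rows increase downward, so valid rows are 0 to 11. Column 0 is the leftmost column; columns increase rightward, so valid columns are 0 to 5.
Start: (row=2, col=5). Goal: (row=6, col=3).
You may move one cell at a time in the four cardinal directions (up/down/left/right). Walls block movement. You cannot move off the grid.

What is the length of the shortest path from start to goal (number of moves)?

Answer: Shortest path length: 6

Derivation:
BFS from (row=2, col=5) until reaching (row=6, col=3):
  Distance 0: (row=2, col=5)
  Distance 1: (row=1, col=5), (row=3, col=5)
  Distance 2: (row=0, col=5), (row=4, col=5)
  Distance 3: (row=0, col=4), (row=4, col=4)
  Distance 4: (row=5, col=4)
  Distance 5: (row=5, col=3), (row=6, col=4)
  Distance 6: (row=5, col=2), (row=6, col=3)  <- goal reached here
One shortest path (6 moves): (row=2, col=5) -> (row=3, col=5) -> (row=4, col=5) -> (row=4, col=4) -> (row=5, col=4) -> (row=5, col=3) -> (row=6, col=3)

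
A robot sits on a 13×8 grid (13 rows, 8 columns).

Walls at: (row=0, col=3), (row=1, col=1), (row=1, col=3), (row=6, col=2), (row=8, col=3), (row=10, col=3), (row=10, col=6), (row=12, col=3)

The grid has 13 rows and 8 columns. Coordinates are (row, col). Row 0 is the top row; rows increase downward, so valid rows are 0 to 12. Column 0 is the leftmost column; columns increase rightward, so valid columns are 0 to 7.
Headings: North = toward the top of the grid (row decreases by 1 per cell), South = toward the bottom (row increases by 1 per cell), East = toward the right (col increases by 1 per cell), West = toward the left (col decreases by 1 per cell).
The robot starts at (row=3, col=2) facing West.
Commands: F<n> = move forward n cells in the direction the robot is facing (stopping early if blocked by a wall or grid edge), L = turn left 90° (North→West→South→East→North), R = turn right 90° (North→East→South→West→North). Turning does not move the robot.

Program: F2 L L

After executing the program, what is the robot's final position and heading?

Start: (row=3, col=2), facing West
  F2: move forward 2, now at (row=3, col=0)
  L: turn left, now facing South
  L: turn left, now facing East
Final: (row=3, col=0), facing East

Answer: Final position: (row=3, col=0), facing East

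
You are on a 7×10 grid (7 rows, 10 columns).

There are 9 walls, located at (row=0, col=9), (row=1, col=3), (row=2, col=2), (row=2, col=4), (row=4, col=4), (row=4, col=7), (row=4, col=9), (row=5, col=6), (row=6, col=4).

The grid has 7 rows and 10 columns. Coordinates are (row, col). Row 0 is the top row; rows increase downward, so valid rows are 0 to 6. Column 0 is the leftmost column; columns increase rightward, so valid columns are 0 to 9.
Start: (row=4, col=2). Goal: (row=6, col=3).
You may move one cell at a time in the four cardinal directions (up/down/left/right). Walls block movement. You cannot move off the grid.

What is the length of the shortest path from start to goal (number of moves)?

BFS from (row=4, col=2) until reaching (row=6, col=3):
  Distance 0: (row=4, col=2)
  Distance 1: (row=3, col=2), (row=4, col=1), (row=4, col=3), (row=5, col=2)
  Distance 2: (row=3, col=1), (row=3, col=3), (row=4, col=0), (row=5, col=1), (row=5, col=3), (row=6, col=2)
  Distance 3: (row=2, col=1), (row=2, col=3), (row=3, col=0), (row=3, col=4), (row=5, col=0), (row=5, col=4), (row=6, col=1), (row=6, col=3)  <- goal reached here
One shortest path (3 moves): (row=4, col=2) -> (row=4, col=3) -> (row=5, col=3) -> (row=6, col=3)

Answer: Shortest path length: 3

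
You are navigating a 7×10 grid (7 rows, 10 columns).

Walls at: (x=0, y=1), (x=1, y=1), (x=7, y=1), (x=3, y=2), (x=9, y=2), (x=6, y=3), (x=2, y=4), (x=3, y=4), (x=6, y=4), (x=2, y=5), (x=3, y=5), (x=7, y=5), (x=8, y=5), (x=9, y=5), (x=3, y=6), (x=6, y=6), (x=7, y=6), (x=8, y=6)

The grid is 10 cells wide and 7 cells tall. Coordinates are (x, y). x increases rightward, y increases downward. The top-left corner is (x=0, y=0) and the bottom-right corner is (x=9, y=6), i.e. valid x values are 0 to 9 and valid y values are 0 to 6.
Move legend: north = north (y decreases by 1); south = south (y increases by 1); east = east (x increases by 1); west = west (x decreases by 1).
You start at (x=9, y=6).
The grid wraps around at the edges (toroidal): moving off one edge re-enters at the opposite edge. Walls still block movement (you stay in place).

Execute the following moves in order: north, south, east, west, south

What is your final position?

Answer: Final position: (x=9, y=1)

Derivation:
Start: (x=9, y=6)
  north (north): blocked, stay at (x=9, y=6)
  south (south): (x=9, y=6) -> (x=9, y=0)
  east (east): (x=9, y=0) -> (x=0, y=0)
  west (west): (x=0, y=0) -> (x=9, y=0)
  south (south): (x=9, y=0) -> (x=9, y=1)
Final: (x=9, y=1)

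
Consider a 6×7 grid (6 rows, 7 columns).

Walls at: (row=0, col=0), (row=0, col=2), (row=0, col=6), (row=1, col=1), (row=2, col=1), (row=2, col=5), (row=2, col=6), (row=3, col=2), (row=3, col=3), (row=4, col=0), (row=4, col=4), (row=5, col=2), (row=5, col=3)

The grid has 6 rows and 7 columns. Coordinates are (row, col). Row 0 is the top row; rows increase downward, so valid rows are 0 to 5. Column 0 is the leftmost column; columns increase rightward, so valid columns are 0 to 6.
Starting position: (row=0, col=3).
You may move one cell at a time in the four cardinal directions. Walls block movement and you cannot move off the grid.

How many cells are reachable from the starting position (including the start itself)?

BFS flood-fill from (row=0, col=3):
  Distance 0: (row=0, col=3)
  Distance 1: (row=0, col=4), (row=1, col=3)
  Distance 2: (row=0, col=5), (row=1, col=2), (row=1, col=4), (row=2, col=3)
  Distance 3: (row=1, col=5), (row=2, col=2), (row=2, col=4)
  Distance 4: (row=1, col=6), (row=3, col=4)
  Distance 5: (row=3, col=5)
  Distance 6: (row=3, col=6), (row=4, col=5)
  Distance 7: (row=4, col=6), (row=5, col=5)
  Distance 8: (row=5, col=4), (row=5, col=6)
Total reachable: 19 (grid has 29 open cells total)

Answer: Reachable cells: 19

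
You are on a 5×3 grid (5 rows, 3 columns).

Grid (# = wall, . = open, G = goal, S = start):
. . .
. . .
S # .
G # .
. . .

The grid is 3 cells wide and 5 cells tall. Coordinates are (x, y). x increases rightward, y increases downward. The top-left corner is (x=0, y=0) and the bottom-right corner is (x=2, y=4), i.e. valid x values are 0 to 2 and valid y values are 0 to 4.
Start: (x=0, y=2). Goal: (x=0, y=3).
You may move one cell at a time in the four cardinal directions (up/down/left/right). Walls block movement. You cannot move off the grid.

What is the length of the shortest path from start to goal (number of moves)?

BFS from (x=0, y=2) until reaching (x=0, y=3):
  Distance 0: (x=0, y=2)
  Distance 1: (x=0, y=1), (x=0, y=3)  <- goal reached here
One shortest path (1 moves): (x=0, y=2) -> (x=0, y=3)

Answer: Shortest path length: 1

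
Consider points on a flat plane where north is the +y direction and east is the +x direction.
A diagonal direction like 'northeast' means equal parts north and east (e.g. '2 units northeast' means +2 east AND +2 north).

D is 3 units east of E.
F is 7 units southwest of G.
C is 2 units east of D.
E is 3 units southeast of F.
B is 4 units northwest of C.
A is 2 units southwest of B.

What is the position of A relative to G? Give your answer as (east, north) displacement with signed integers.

Place G at the origin (east=0, north=0).
  F is 7 units southwest of G: delta (east=-7, north=-7); F at (east=-7, north=-7).
  E is 3 units southeast of F: delta (east=+3, north=-3); E at (east=-4, north=-10).
  D is 3 units east of E: delta (east=+3, north=+0); D at (east=-1, north=-10).
  C is 2 units east of D: delta (east=+2, north=+0); C at (east=1, north=-10).
  B is 4 units northwest of C: delta (east=-4, north=+4); B at (east=-3, north=-6).
  A is 2 units southwest of B: delta (east=-2, north=-2); A at (east=-5, north=-8).
Therefore A relative to G: (east=-5, north=-8).

Answer: A is at (east=-5, north=-8) relative to G.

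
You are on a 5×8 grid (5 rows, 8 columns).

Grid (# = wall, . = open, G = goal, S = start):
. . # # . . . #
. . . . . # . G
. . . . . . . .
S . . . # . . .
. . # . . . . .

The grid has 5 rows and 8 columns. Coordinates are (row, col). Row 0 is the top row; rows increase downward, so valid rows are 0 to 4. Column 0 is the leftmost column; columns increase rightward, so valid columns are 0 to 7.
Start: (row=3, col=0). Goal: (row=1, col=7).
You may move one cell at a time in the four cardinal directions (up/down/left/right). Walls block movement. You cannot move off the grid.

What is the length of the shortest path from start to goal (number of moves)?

BFS from (row=3, col=0) until reaching (row=1, col=7):
  Distance 0: (row=3, col=0)
  Distance 1: (row=2, col=0), (row=3, col=1), (row=4, col=0)
  Distance 2: (row=1, col=0), (row=2, col=1), (row=3, col=2), (row=4, col=1)
  Distance 3: (row=0, col=0), (row=1, col=1), (row=2, col=2), (row=3, col=3)
  Distance 4: (row=0, col=1), (row=1, col=2), (row=2, col=3), (row=4, col=3)
  Distance 5: (row=1, col=3), (row=2, col=4), (row=4, col=4)
  Distance 6: (row=1, col=4), (row=2, col=5), (row=4, col=5)
  Distance 7: (row=0, col=4), (row=2, col=6), (row=3, col=5), (row=4, col=6)
  Distance 8: (row=0, col=5), (row=1, col=6), (row=2, col=7), (row=3, col=6), (row=4, col=7)
  Distance 9: (row=0, col=6), (row=1, col=7), (row=3, col=7)  <- goal reached here
One shortest path (9 moves): (row=3, col=0) -> (row=3, col=1) -> (row=3, col=2) -> (row=3, col=3) -> (row=2, col=3) -> (row=2, col=4) -> (row=2, col=5) -> (row=2, col=6) -> (row=2, col=7) -> (row=1, col=7)

Answer: Shortest path length: 9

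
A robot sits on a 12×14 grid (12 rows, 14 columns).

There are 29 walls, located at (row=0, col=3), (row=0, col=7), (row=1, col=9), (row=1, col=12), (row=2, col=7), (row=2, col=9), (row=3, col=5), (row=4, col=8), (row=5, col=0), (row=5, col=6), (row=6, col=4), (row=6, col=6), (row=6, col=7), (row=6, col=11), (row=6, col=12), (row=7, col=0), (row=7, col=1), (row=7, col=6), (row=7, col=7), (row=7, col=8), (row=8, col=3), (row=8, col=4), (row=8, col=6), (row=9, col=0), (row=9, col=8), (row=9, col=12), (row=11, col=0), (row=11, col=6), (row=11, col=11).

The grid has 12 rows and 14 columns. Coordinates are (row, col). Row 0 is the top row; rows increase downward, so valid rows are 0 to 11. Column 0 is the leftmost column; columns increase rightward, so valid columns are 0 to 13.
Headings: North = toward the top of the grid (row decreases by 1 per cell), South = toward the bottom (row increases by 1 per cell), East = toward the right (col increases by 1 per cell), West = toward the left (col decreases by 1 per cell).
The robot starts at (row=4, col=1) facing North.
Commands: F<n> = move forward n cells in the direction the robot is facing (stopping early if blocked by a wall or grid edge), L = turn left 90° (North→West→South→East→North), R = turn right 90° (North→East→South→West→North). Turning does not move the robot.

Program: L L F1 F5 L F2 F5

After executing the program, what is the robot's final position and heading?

Answer: Final position: (row=6, col=3), facing East

Derivation:
Start: (row=4, col=1), facing North
  L: turn left, now facing West
  L: turn left, now facing South
  F1: move forward 1, now at (row=5, col=1)
  F5: move forward 1/5 (blocked), now at (row=6, col=1)
  L: turn left, now facing East
  F2: move forward 2, now at (row=6, col=3)
  F5: move forward 0/5 (blocked), now at (row=6, col=3)
Final: (row=6, col=3), facing East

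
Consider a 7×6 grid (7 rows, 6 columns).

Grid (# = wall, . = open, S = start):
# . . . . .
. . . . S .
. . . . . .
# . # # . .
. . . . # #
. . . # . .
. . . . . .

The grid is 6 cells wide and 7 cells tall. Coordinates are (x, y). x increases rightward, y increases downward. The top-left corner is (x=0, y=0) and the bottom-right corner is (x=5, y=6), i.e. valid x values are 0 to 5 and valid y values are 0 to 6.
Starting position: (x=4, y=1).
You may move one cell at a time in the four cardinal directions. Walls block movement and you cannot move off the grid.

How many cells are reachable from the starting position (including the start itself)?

Answer: Reachable cells: 35

Derivation:
BFS flood-fill from (x=4, y=1):
  Distance 0: (x=4, y=1)
  Distance 1: (x=4, y=0), (x=3, y=1), (x=5, y=1), (x=4, y=2)
  Distance 2: (x=3, y=0), (x=5, y=0), (x=2, y=1), (x=3, y=2), (x=5, y=2), (x=4, y=3)
  Distance 3: (x=2, y=0), (x=1, y=1), (x=2, y=2), (x=5, y=3)
  Distance 4: (x=1, y=0), (x=0, y=1), (x=1, y=2)
  Distance 5: (x=0, y=2), (x=1, y=3)
  Distance 6: (x=1, y=4)
  Distance 7: (x=0, y=4), (x=2, y=4), (x=1, y=5)
  Distance 8: (x=3, y=4), (x=0, y=5), (x=2, y=5), (x=1, y=6)
  Distance 9: (x=0, y=6), (x=2, y=6)
  Distance 10: (x=3, y=6)
  Distance 11: (x=4, y=6)
  Distance 12: (x=4, y=5), (x=5, y=6)
  Distance 13: (x=5, y=5)
Total reachable: 35 (grid has 35 open cells total)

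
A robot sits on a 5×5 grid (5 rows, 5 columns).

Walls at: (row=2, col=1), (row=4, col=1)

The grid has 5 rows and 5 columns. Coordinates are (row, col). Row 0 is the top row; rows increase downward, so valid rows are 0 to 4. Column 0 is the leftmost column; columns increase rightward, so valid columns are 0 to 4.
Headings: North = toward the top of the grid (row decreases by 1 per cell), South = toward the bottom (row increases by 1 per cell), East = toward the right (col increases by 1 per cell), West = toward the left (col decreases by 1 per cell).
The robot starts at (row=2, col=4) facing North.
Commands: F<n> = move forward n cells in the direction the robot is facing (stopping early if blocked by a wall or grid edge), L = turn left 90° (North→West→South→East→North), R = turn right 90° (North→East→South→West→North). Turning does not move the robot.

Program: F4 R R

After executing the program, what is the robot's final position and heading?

Answer: Final position: (row=0, col=4), facing South

Derivation:
Start: (row=2, col=4), facing North
  F4: move forward 2/4 (blocked), now at (row=0, col=4)
  R: turn right, now facing East
  R: turn right, now facing South
Final: (row=0, col=4), facing South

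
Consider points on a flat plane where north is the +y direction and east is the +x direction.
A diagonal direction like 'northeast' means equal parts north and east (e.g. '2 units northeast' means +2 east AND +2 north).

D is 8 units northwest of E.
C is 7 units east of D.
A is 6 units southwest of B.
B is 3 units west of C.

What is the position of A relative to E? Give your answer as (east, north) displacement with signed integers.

Place E at the origin (east=0, north=0).
  D is 8 units northwest of E: delta (east=-8, north=+8); D at (east=-8, north=8).
  C is 7 units east of D: delta (east=+7, north=+0); C at (east=-1, north=8).
  B is 3 units west of C: delta (east=-3, north=+0); B at (east=-4, north=8).
  A is 6 units southwest of B: delta (east=-6, north=-6); A at (east=-10, north=2).
Therefore A relative to E: (east=-10, north=2).

Answer: A is at (east=-10, north=2) relative to E.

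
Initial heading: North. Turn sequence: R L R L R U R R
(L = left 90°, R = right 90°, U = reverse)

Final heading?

Answer: Final heading: East

Derivation:
Start: North
  R (right (90° clockwise)) -> East
  L (left (90° counter-clockwise)) -> North
  R (right (90° clockwise)) -> East
  L (left (90° counter-clockwise)) -> North
  R (right (90° clockwise)) -> East
  U (U-turn (180°)) -> West
  R (right (90° clockwise)) -> North
  R (right (90° clockwise)) -> East
Final: East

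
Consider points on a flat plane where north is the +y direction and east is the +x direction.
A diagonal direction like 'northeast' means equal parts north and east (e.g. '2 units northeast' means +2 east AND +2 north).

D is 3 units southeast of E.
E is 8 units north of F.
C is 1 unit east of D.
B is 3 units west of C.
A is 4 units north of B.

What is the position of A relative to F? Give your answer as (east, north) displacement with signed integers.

Place F at the origin (east=0, north=0).
  E is 8 units north of F: delta (east=+0, north=+8); E at (east=0, north=8).
  D is 3 units southeast of E: delta (east=+3, north=-3); D at (east=3, north=5).
  C is 1 unit east of D: delta (east=+1, north=+0); C at (east=4, north=5).
  B is 3 units west of C: delta (east=-3, north=+0); B at (east=1, north=5).
  A is 4 units north of B: delta (east=+0, north=+4); A at (east=1, north=9).
Therefore A relative to F: (east=1, north=9).

Answer: A is at (east=1, north=9) relative to F.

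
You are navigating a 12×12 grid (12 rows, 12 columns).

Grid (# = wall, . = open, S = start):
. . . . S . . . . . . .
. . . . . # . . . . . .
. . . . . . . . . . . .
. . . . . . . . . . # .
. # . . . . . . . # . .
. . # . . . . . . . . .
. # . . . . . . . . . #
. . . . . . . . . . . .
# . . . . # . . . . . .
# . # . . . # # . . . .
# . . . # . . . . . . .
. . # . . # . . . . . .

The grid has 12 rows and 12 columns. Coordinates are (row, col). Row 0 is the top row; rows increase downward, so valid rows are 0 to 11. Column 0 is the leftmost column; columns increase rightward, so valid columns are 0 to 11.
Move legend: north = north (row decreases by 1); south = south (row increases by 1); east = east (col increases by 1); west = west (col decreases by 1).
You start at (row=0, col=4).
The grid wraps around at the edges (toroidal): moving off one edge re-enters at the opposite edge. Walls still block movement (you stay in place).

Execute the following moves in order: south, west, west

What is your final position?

Answer: Final position: (row=1, col=2)

Derivation:
Start: (row=0, col=4)
  south (south): (row=0, col=4) -> (row=1, col=4)
  west (west): (row=1, col=4) -> (row=1, col=3)
  west (west): (row=1, col=3) -> (row=1, col=2)
Final: (row=1, col=2)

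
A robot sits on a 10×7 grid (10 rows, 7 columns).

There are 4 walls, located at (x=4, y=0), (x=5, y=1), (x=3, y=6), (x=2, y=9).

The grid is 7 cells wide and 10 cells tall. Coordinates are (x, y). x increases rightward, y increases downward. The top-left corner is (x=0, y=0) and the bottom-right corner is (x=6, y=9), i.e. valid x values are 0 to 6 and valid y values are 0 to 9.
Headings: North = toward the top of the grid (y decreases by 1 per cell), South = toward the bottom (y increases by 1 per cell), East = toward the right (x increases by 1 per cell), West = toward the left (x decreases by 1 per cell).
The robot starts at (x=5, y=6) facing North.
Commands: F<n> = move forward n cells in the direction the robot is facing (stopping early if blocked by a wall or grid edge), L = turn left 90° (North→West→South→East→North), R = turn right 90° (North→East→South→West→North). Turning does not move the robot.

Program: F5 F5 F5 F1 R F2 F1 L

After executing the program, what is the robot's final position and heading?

Start: (x=5, y=6), facing North
  F5: move forward 4/5 (blocked), now at (x=5, y=2)
  F5: move forward 0/5 (blocked), now at (x=5, y=2)
  F5: move forward 0/5 (blocked), now at (x=5, y=2)
  F1: move forward 0/1 (blocked), now at (x=5, y=2)
  R: turn right, now facing East
  F2: move forward 1/2 (blocked), now at (x=6, y=2)
  F1: move forward 0/1 (blocked), now at (x=6, y=2)
  L: turn left, now facing North
Final: (x=6, y=2), facing North

Answer: Final position: (x=6, y=2), facing North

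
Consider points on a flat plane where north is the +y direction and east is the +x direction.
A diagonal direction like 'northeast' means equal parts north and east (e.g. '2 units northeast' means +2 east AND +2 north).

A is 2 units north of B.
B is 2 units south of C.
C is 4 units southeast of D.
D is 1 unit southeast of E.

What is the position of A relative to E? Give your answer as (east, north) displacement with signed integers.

Answer: A is at (east=5, north=-5) relative to E.

Derivation:
Place E at the origin (east=0, north=0).
  D is 1 unit southeast of E: delta (east=+1, north=-1); D at (east=1, north=-1).
  C is 4 units southeast of D: delta (east=+4, north=-4); C at (east=5, north=-5).
  B is 2 units south of C: delta (east=+0, north=-2); B at (east=5, north=-7).
  A is 2 units north of B: delta (east=+0, north=+2); A at (east=5, north=-5).
Therefore A relative to E: (east=5, north=-5).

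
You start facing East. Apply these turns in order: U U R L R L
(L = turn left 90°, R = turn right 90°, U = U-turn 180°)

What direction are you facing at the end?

Answer: Final heading: East

Derivation:
Start: East
  U (U-turn (180°)) -> West
  U (U-turn (180°)) -> East
  R (right (90° clockwise)) -> South
  L (left (90° counter-clockwise)) -> East
  R (right (90° clockwise)) -> South
  L (left (90° counter-clockwise)) -> East
Final: East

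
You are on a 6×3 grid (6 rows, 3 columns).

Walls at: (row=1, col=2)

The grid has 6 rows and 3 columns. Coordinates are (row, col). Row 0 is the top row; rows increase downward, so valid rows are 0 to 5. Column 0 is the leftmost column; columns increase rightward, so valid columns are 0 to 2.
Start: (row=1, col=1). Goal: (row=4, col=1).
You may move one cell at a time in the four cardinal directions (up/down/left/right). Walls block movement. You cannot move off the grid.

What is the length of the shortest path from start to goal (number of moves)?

Answer: Shortest path length: 3

Derivation:
BFS from (row=1, col=1) until reaching (row=4, col=1):
  Distance 0: (row=1, col=1)
  Distance 1: (row=0, col=1), (row=1, col=0), (row=2, col=1)
  Distance 2: (row=0, col=0), (row=0, col=2), (row=2, col=0), (row=2, col=2), (row=3, col=1)
  Distance 3: (row=3, col=0), (row=3, col=2), (row=4, col=1)  <- goal reached here
One shortest path (3 moves): (row=1, col=1) -> (row=2, col=1) -> (row=3, col=1) -> (row=4, col=1)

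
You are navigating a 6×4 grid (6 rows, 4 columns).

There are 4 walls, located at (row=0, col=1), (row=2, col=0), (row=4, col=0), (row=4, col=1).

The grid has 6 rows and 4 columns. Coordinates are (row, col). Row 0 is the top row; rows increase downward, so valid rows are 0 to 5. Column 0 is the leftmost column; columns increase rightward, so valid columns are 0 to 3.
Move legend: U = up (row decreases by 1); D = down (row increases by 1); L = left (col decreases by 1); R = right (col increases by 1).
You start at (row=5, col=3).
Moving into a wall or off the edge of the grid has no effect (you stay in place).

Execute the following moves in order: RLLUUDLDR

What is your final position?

Start: (row=5, col=3)
  R (right): blocked, stay at (row=5, col=3)
  L (left): (row=5, col=3) -> (row=5, col=2)
  L (left): (row=5, col=2) -> (row=5, col=1)
  U (up): blocked, stay at (row=5, col=1)
  U (up): blocked, stay at (row=5, col=1)
  D (down): blocked, stay at (row=5, col=1)
  L (left): (row=5, col=1) -> (row=5, col=0)
  D (down): blocked, stay at (row=5, col=0)
  R (right): (row=5, col=0) -> (row=5, col=1)
Final: (row=5, col=1)

Answer: Final position: (row=5, col=1)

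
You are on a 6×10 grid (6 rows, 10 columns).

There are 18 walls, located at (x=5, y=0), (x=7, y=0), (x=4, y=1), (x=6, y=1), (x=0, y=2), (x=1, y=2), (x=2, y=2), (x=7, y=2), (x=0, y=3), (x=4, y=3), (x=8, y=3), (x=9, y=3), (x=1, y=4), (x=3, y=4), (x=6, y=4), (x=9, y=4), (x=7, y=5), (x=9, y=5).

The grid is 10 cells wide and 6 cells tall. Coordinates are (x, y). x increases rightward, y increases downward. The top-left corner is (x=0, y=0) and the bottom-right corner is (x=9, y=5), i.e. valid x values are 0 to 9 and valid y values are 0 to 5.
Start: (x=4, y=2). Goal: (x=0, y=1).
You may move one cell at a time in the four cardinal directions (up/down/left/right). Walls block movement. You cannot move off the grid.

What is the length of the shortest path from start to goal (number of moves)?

BFS from (x=4, y=2) until reaching (x=0, y=1):
  Distance 0: (x=4, y=2)
  Distance 1: (x=3, y=2), (x=5, y=2)
  Distance 2: (x=3, y=1), (x=5, y=1), (x=6, y=2), (x=3, y=3), (x=5, y=3)
  Distance 3: (x=3, y=0), (x=2, y=1), (x=2, y=3), (x=6, y=3), (x=5, y=4)
  Distance 4: (x=2, y=0), (x=4, y=0), (x=1, y=1), (x=1, y=3), (x=7, y=3), (x=2, y=4), (x=4, y=4), (x=5, y=5)
  Distance 5: (x=1, y=0), (x=0, y=1), (x=7, y=4), (x=2, y=5), (x=4, y=5), (x=6, y=5)  <- goal reached here
One shortest path (5 moves): (x=4, y=2) -> (x=3, y=2) -> (x=3, y=1) -> (x=2, y=1) -> (x=1, y=1) -> (x=0, y=1)

Answer: Shortest path length: 5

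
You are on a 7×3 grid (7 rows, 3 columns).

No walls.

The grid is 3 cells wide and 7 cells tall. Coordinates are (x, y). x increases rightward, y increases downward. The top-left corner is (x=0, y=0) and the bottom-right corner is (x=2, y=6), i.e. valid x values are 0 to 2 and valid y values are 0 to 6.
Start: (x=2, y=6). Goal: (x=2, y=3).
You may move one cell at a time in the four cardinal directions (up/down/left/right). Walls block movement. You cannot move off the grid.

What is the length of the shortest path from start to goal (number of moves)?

BFS from (x=2, y=6) until reaching (x=2, y=3):
  Distance 0: (x=2, y=6)
  Distance 1: (x=2, y=5), (x=1, y=6)
  Distance 2: (x=2, y=4), (x=1, y=5), (x=0, y=6)
  Distance 3: (x=2, y=3), (x=1, y=4), (x=0, y=5)  <- goal reached here
One shortest path (3 moves): (x=2, y=6) -> (x=2, y=5) -> (x=2, y=4) -> (x=2, y=3)

Answer: Shortest path length: 3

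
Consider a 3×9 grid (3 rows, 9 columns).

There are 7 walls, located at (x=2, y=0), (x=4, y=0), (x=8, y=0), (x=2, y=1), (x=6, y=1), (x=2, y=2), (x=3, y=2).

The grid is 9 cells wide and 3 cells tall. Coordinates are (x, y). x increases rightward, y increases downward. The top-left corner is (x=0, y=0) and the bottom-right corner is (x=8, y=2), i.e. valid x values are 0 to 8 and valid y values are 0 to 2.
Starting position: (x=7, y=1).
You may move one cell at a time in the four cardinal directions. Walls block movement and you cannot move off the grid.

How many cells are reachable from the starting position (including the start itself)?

BFS flood-fill from (x=7, y=1):
  Distance 0: (x=7, y=1)
  Distance 1: (x=7, y=0), (x=8, y=1), (x=7, y=2)
  Distance 2: (x=6, y=0), (x=6, y=2), (x=8, y=2)
  Distance 3: (x=5, y=0), (x=5, y=2)
  Distance 4: (x=5, y=1), (x=4, y=2)
  Distance 5: (x=4, y=1)
  Distance 6: (x=3, y=1)
  Distance 7: (x=3, y=0)
Total reachable: 14 (grid has 20 open cells total)

Answer: Reachable cells: 14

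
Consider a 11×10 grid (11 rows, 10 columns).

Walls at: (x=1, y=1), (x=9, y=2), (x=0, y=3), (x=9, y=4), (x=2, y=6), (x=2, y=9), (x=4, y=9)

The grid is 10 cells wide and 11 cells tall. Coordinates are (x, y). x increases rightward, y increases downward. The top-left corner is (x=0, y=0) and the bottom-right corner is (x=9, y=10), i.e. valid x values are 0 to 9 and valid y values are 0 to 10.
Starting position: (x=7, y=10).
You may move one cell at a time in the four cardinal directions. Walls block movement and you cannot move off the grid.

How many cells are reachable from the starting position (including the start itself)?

Answer: Reachable cells: 103

Derivation:
BFS flood-fill from (x=7, y=10):
  Distance 0: (x=7, y=10)
  Distance 1: (x=7, y=9), (x=6, y=10), (x=8, y=10)
  Distance 2: (x=7, y=8), (x=6, y=9), (x=8, y=9), (x=5, y=10), (x=9, y=10)
  Distance 3: (x=7, y=7), (x=6, y=8), (x=8, y=8), (x=5, y=9), (x=9, y=9), (x=4, y=10)
  Distance 4: (x=7, y=6), (x=6, y=7), (x=8, y=7), (x=5, y=8), (x=9, y=8), (x=3, y=10)
  Distance 5: (x=7, y=5), (x=6, y=6), (x=8, y=6), (x=5, y=7), (x=9, y=7), (x=4, y=8), (x=3, y=9), (x=2, y=10)
  Distance 6: (x=7, y=4), (x=6, y=5), (x=8, y=5), (x=5, y=6), (x=9, y=6), (x=4, y=7), (x=3, y=8), (x=1, y=10)
  Distance 7: (x=7, y=3), (x=6, y=4), (x=8, y=4), (x=5, y=5), (x=9, y=5), (x=4, y=6), (x=3, y=7), (x=2, y=8), (x=1, y=9), (x=0, y=10)
  Distance 8: (x=7, y=2), (x=6, y=3), (x=8, y=3), (x=5, y=4), (x=4, y=5), (x=3, y=6), (x=2, y=7), (x=1, y=8), (x=0, y=9)
  Distance 9: (x=7, y=1), (x=6, y=2), (x=8, y=2), (x=5, y=3), (x=9, y=3), (x=4, y=4), (x=3, y=5), (x=1, y=7), (x=0, y=8)
  Distance 10: (x=7, y=0), (x=6, y=1), (x=8, y=1), (x=5, y=2), (x=4, y=3), (x=3, y=4), (x=2, y=5), (x=1, y=6), (x=0, y=7)
  Distance 11: (x=6, y=0), (x=8, y=0), (x=5, y=1), (x=9, y=1), (x=4, y=2), (x=3, y=3), (x=2, y=4), (x=1, y=5), (x=0, y=6)
  Distance 12: (x=5, y=0), (x=9, y=0), (x=4, y=1), (x=3, y=2), (x=2, y=3), (x=1, y=4), (x=0, y=5)
  Distance 13: (x=4, y=0), (x=3, y=1), (x=2, y=2), (x=1, y=3), (x=0, y=4)
  Distance 14: (x=3, y=0), (x=2, y=1), (x=1, y=2)
  Distance 15: (x=2, y=0), (x=0, y=2)
  Distance 16: (x=1, y=0), (x=0, y=1)
  Distance 17: (x=0, y=0)
Total reachable: 103 (grid has 103 open cells total)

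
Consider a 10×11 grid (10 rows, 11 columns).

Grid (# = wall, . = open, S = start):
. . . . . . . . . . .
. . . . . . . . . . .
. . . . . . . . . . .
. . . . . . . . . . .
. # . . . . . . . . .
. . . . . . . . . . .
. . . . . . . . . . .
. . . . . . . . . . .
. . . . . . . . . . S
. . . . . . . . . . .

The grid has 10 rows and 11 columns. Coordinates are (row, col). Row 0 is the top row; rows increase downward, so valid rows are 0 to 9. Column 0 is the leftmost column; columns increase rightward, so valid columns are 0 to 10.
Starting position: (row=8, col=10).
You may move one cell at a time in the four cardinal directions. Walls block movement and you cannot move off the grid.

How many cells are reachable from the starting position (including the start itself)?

Answer: Reachable cells: 109

Derivation:
BFS flood-fill from (row=8, col=10):
  Distance 0: (row=8, col=10)
  Distance 1: (row=7, col=10), (row=8, col=9), (row=9, col=10)
  Distance 2: (row=6, col=10), (row=7, col=9), (row=8, col=8), (row=9, col=9)
  Distance 3: (row=5, col=10), (row=6, col=9), (row=7, col=8), (row=8, col=7), (row=9, col=8)
  Distance 4: (row=4, col=10), (row=5, col=9), (row=6, col=8), (row=7, col=7), (row=8, col=6), (row=9, col=7)
  Distance 5: (row=3, col=10), (row=4, col=9), (row=5, col=8), (row=6, col=7), (row=7, col=6), (row=8, col=5), (row=9, col=6)
  Distance 6: (row=2, col=10), (row=3, col=9), (row=4, col=8), (row=5, col=7), (row=6, col=6), (row=7, col=5), (row=8, col=4), (row=9, col=5)
  Distance 7: (row=1, col=10), (row=2, col=9), (row=3, col=8), (row=4, col=7), (row=5, col=6), (row=6, col=5), (row=7, col=4), (row=8, col=3), (row=9, col=4)
  Distance 8: (row=0, col=10), (row=1, col=9), (row=2, col=8), (row=3, col=7), (row=4, col=6), (row=5, col=5), (row=6, col=4), (row=7, col=3), (row=8, col=2), (row=9, col=3)
  Distance 9: (row=0, col=9), (row=1, col=8), (row=2, col=7), (row=3, col=6), (row=4, col=5), (row=5, col=4), (row=6, col=3), (row=7, col=2), (row=8, col=1), (row=9, col=2)
  Distance 10: (row=0, col=8), (row=1, col=7), (row=2, col=6), (row=3, col=5), (row=4, col=4), (row=5, col=3), (row=6, col=2), (row=7, col=1), (row=8, col=0), (row=9, col=1)
  Distance 11: (row=0, col=7), (row=1, col=6), (row=2, col=5), (row=3, col=4), (row=4, col=3), (row=5, col=2), (row=6, col=1), (row=7, col=0), (row=9, col=0)
  Distance 12: (row=0, col=6), (row=1, col=5), (row=2, col=4), (row=3, col=3), (row=4, col=2), (row=5, col=1), (row=6, col=0)
  Distance 13: (row=0, col=5), (row=1, col=4), (row=2, col=3), (row=3, col=2), (row=5, col=0)
  Distance 14: (row=0, col=4), (row=1, col=3), (row=2, col=2), (row=3, col=1), (row=4, col=0)
  Distance 15: (row=0, col=3), (row=1, col=2), (row=2, col=1), (row=3, col=0)
  Distance 16: (row=0, col=2), (row=1, col=1), (row=2, col=0)
  Distance 17: (row=0, col=1), (row=1, col=0)
  Distance 18: (row=0, col=0)
Total reachable: 109 (grid has 109 open cells total)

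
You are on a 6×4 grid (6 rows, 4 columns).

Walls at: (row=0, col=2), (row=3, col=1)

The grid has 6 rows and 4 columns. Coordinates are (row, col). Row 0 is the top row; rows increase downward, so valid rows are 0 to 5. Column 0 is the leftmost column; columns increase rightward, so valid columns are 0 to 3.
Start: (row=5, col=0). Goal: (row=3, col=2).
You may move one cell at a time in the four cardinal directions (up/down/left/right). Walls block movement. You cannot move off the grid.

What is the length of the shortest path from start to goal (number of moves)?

BFS from (row=5, col=0) until reaching (row=3, col=2):
  Distance 0: (row=5, col=0)
  Distance 1: (row=4, col=0), (row=5, col=1)
  Distance 2: (row=3, col=0), (row=4, col=1), (row=5, col=2)
  Distance 3: (row=2, col=0), (row=4, col=2), (row=5, col=3)
  Distance 4: (row=1, col=0), (row=2, col=1), (row=3, col=2), (row=4, col=3)  <- goal reached here
One shortest path (4 moves): (row=5, col=0) -> (row=5, col=1) -> (row=5, col=2) -> (row=4, col=2) -> (row=3, col=2)

Answer: Shortest path length: 4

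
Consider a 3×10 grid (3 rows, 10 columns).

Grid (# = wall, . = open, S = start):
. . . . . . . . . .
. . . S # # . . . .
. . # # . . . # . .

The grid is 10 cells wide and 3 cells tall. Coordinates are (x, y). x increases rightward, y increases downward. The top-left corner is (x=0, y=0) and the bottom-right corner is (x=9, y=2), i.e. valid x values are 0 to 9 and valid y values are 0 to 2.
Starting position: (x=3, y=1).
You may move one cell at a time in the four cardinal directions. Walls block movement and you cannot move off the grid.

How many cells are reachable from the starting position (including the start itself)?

Answer: Reachable cells: 25

Derivation:
BFS flood-fill from (x=3, y=1):
  Distance 0: (x=3, y=1)
  Distance 1: (x=3, y=0), (x=2, y=1)
  Distance 2: (x=2, y=0), (x=4, y=0), (x=1, y=1)
  Distance 3: (x=1, y=0), (x=5, y=0), (x=0, y=1), (x=1, y=2)
  Distance 4: (x=0, y=0), (x=6, y=0), (x=0, y=2)
  Distance 5: (x=7, y=0), (x=6, y=1)
  Distance 6: (x=8, y=0), (x=7, y=1), (x=6, y=2)
  Distance 7: (x=9, y=0), (x=8, y=1), (x=5, y=2)
  Distance 8: (x=9, y=1), (x=4, y=2), (x=8, y=2)
  Distance 9: (x=9, y=2)
Total reachable: 25 (grid has 25 open cells total)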